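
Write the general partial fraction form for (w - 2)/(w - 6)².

Repeated linear factor: α/(w - 6) + β/(w - 6)²


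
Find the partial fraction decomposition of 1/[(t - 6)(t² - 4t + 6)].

Cover-up at t = 6: A = 1/(6² - 4·6 + 6) = 1/18. Then B = -A = -1/18, C = -A·(-4 + 6) = -1/9
Result: (1/18)/(t - 6) - ((1/18)t + 1/9)/(t² - 4t + 6)


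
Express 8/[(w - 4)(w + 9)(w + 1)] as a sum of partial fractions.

Using cover-up method: α = 8/65, β = 1/13, γ = -1/5
Result: (8/65)/(w - 4) + (1/13)/(w + 9) - (1/5)/(w + 1)


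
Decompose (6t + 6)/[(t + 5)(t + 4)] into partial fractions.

At t=-5: P = (6·(-5) + 6)/(-5 + 4) = 24. At t=-4: Q = (6·(-4) + 6)/(-4 + 5) = -18
Result: 24/(t + 5) - 18/(t + 4)


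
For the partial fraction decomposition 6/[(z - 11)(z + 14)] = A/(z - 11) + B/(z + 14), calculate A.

Cover-up at z = 11: A = 6/(11 + 14) = 6/25


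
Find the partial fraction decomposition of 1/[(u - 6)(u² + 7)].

Cover-up at u = 6: A = 1/(6² + 7) = 1/43. Then B = -A = -1/43, C = -A·(0 + 6) = -6/43
Result: (1/43)/(u - 6) - ((1/43)u + 6/43)/(u² + 7)


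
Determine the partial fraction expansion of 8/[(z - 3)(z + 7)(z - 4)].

Using cover-up method: P = -4/5, Q = 4/55, R = 8/11
Result: (-4/5)/(z - 3) + (4/55)/(z + 7) + (8/11)/(z - 4)


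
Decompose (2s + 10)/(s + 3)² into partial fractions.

(2s + 10) = A(s + 3) + B. At s = -3: B = 2·(-3) + 10 = 4. Coeff of s: A = 2
Result: 2/(s + 3) + 4/(s + 3)²


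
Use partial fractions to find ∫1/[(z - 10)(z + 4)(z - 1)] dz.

Cover-up: α = 1/126, β = 1/70, γ = -1/45. Decomposition: (1/126)/(z - 10) + (1/70)/(z + 4) - (1/45)/(z - 1). Integrate each term: (1/126) ln|(z - 10)| + (1/70) ln|(z + 4)| - (1/45) ln|(z - 1)| + C


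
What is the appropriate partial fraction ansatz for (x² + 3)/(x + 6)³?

Repeated linear factor (power 3): α/(x + 6) + β/(x + 6)² + γ/(x + 6)³


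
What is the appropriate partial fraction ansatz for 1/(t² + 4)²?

Repeated quadratic factor: (At + B)/(t² + 4) + (Ct + D)/(t² + 4)²


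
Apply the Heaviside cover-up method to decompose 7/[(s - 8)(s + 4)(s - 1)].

Cover (s - 8), s=8: P = 7/[(8 + 4)(8 - 1)] = 1/12. Cover (s + 4), s=-4: Q = 7/[(-4 - 8)(-4 - 1)] = 7/60. Cover (s - 1), s=1: R = 7/[(1 - 8)(1 + 4)] = -1/5.
Result: (1/12)/(s - 8) + (7/60)/(s + 4) - (1/5)/(s - 1)


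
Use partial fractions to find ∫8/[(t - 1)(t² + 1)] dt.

Cover-up at t=1: P = 8/(1²+1) = 4. Coeff matching: Q = -4, R = -4. Decomposition: 4/(t - 1) - (4t + 4)/(t² + 1). Integrate: linear → ln, quadratic → (1/2)ln + arctan: 4 ln|(t - 1)| - 2 ln(t² + 1) - 4 arctan(t) + C


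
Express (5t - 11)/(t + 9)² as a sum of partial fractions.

(5t - 11) = P(t + 9) + Q. At t = -9: Q = 5·(-9) - 11 = -56. Coeff of t: P = 5
Result: 5/(t + 9) - 56/(t + 9)²


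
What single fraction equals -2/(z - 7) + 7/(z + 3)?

Common denominator (z - 7)(z + 3). Numerator: -2(z + 3) + 7(z - 7) = (-2z - 6) + (7z - 49) = 5z - 55
Result: (5z - 55)/[(z - 7)(z + 3)]


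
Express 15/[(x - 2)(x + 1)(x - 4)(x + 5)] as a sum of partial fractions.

Using Heaviside cover-up: (-5/14)/(x - 2) + (1/4)/(x + 1) + (1/6)/(x - 4) - (5/84)/(x + 5)


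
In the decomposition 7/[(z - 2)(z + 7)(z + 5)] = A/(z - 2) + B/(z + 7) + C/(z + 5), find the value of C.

Cover-up at z = -5: C = 7/[(-5 - 2)(-5 + 7)] = 7/[(-7)(2)] = -7/14 = -1/2


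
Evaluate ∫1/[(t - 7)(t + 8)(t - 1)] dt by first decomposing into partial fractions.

Cover-up: α = 1/90, β = 1/135, γ = -1/54. Decomposition: (1/90)/(t - 7) + (1/135)/(t + 8) - (1/54)/(t - 1). Integrate each term: (1/90) ln|(t - 7)| + (1/135) ln|(t + 8)| - (1/54) ln|(t - 1)| + C


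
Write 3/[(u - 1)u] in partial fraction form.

3/(u - 1)u = α/(u - 1) + β/u. α = 3/(1 - 0) = 3, β = 3/(0 - 1) = -3
Result: 3/(u - 1) - 3/u


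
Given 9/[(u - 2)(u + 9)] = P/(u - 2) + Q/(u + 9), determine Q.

Cover-up at u = -9: Q = 9/(-9 - 2) = -9/11


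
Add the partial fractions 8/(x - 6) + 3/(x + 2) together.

Common denominator (x - 6)(x + 2). Numerator: 8(x + 2) + 3(x - 6) = (8x + 16) + (3x - 18) = 11x - 2
Result: (11x - 2)/[(x - 6)(x + 2)]


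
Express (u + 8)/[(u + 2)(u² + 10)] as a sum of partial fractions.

At u=-2: P = (1·(-2) + 8)/((-2)² + 10) = 3/7. Q = -P = -3/7, R = 1 - (-2)·P = 13/7
Result: (3/7)/(u + 2) - ((3/7)u - 13/7)/(u² + 10)


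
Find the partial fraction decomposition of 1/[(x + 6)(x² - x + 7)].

Cover-up at x = -6: P = 1/((-6)² - 1·(-6) + 7) = 1/49. Then Q = -P = -1/49, R = -P·(-1 - 6) = 1/7
Result: (1/49)/(x + 6) - ((1/49)x - 1/7)/(x² - x + 7)


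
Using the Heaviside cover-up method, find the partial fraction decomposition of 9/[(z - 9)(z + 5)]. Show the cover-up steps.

Cover (z - 9): set z=9, get A = 9/(9 + 5) = 9/14. Cover (z + 5): set z=-5, get B = 9/(-5 - 9) = -9/14.
Result: (9/14)/(z - 9) - (9/14)/(z + 5)


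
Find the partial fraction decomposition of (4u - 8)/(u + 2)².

(4u - 8) = P(u + 2) + Q. At u = -2: Q = 4·(-2) - 8 = -16. Coeff of u: P = 4
Result: 4/(u + 2) - 16/(u + 2)²


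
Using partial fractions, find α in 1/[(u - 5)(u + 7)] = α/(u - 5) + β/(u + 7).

Cover-up at u = 5: α = 1/(5 + 7) = 1/12


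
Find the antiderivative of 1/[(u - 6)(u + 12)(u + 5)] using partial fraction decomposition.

Cover-up: α = 1/198, β = 1/126, γ = -1/77. Decomposition: (1/198)/(u - 6) + (1/126)/(u + 12) - (1/77)/(u + 5). Integrate each term: (1/198) ln|(u - 6)| + (1/126) ln|(u + 12)| - (1/77) ln|(u + 5)| + C


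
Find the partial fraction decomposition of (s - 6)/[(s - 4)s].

At s=4: α = (1·4 - 6)/(4 - 0) = -1/2. At s=0: β = (1·0 - 6)/(0 - 4) = 3/2
Result: (-1/2)/(s - 4) + (3/2)/s


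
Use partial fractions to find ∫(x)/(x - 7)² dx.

Decompose: α = 1, β = 1·7 + 0 = 7, so (x)/(x - 7)² = 1/(x - 7) + 7/(x - 7)². Integrate: ∫ α/(x - 7) dx = ln|(x - 7)|; ∫ β/(x - 7)² dx = -7/(x - 7). Sum: ln|(x - 7)| - 7/(x - 7) + C


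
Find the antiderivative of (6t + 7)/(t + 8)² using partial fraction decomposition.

Decompose: P = 6, Q = 6·(-8) + 7 = -41, so (6t + 7)/(t + 8)² = 6/(t + 8) - 41/(t + 8)². Integrate: ∫ P/(t + 8) dt = 6 ln|(t + 8)|; ∫ Q/(t + 8)² dt = 41/(t + 8). Sum: 6 ln|(t + 8)| + 41/(t + 8) + C


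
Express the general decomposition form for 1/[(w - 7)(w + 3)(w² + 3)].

Two linear + quadratic: P/(w - 7) + Q/(w + 3) + (Rw + S)/(w² + 3)


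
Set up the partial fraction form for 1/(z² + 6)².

Repeated quadratic factor: (Az + B)/(z² + 6) + (Cz + D)/(z² + 6)²


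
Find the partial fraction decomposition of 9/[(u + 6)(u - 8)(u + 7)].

Using cover-up method: α = -9/14, β = 3/70, γ = 3/5
Result: (-9/14)/(u + 6) + (3/70)/(u - 8) + (3/5)/(u + 7)


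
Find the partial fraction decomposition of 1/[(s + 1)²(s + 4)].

Cover-up at s=-4: R = 1/(-4 + 1)² = 1/9. Cover-up at s=-1: Q = 1/(-1 + 4) = 1/3. Comparing s² coeff: P = -R = -1/9
Result: (-1/9)/(s + 1) + (1/3)/(s + 1)² + (1/9)/(s + 4)


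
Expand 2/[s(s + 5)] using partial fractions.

2/s(s + 5) = α/s + β/(s + 5). α = 2/(0 + 5) = 2/5, β = 2/(-5 - 0) = -2/5
Result: (2/5)/s - (2/5)/(s + 5)


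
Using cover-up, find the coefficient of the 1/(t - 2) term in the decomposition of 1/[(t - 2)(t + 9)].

Cover (t - 2), set t=2: 1/((t + 9) at t=2) = 1/(11) = 1/11


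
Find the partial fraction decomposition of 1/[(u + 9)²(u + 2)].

Cover-up at u=-2: R = 1/(-2 + 9)² = 1/49. Cover-up at u=-9: Q = 1/(-9 + 2) = -1/7. Comparing u² coeff: P = -R = -1/49
Result: (-1/49)/(u + 9) - (1/7)/(u + 9)² + (1/49)/(u + 2)


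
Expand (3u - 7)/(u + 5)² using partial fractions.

(3u - 7) = A(u + 5) + B. At u = -5: B = 3·(-5) - 7 = -22. Coeff of u: A = 3
Result: 3/(u + 5) - 22/(u + 5)²


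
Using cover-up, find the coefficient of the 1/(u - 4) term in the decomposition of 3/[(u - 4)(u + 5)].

Cover (u - 4), set u=4: 3/((u + 5) at u=4) = 3/(9) = 1/3


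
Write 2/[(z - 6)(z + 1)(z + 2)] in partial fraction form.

Using cover-up method: P = 1/28, Q = -2/7, R = 1/4
Result: (1/28)/(z - 6) - (2/7)/(z + 1) + (1/4)/(z + 2)


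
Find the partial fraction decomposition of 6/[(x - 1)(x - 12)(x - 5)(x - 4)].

Using Heaviside cover-up: (-1/22)/(x - 1) + (3/308)/(x - 12) - (3/14)/(x - 5) + (1/4)/(x - 4)


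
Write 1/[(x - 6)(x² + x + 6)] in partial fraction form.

Cover-up at x = 6: α = 1/(6² + 1·6 + 6) = 1/48. Then β = -α = -1/48, γ = -α·(1 + 6) = -7/48
Result: (1/48)/(x - 6) - ((1/48)x + 7/48)/(x² + x + 6)


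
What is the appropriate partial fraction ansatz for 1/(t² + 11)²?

Repeated quadratic factor: (Pt + Q)/(t² + 11) + (Rt + S)/(t² + 11)²


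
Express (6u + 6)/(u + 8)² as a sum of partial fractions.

(6u + 6) = α(u + 8) + β. At u = -8: β = 6·(-8) + 6 = -42. Coeff of u: α = 6
Result: 6/(u + 8) - 42/(u + 8)²


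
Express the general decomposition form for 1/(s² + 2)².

Repeated quadratic factor: (As + B)/(s² + 2) + (Cs + D)/(s² + 2)²


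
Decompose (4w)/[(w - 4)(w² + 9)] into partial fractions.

At w=4: P = (4·4 + 0)/(4² + 9) = 16/25. Q = -P = -16/25, R = 4 - 4·P = 36/25
Result: (16/25)/(w - 4) - ((16/25)w - 36/25)/(w² + 9)


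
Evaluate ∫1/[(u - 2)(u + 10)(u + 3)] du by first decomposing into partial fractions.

Cover-up: α = 1/60, β = 1/84, γ = -1/35. Decomposition: (1/60)/(u - 2) + (1/84)/(u + 10) - (1/35)/(u + 3). Integrate each term: (1/60) ln|(u - 2)| + (1/84) ln|(u + 10)| - (1/35) ln|(u + 3)| + C


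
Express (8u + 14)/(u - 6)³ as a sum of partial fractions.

(8u + 14) = α(u - 6)² + β(u - 6) + γ. At u = 6: γ = 8·6 + 14 = 62. Coefficients: α = 0, β = 8
Result: 8/(u - 6)² + 62/(u - 6)³


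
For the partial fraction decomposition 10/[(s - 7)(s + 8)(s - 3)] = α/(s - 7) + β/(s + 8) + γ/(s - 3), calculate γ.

Cover-up at s = 3: γ = 10/[(3 - 7)(3 + 8)] = 10/[(-4)(11)] = -10/44 = -5/22


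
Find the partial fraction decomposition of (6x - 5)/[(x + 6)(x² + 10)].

At x=-6: P = (6·(-6) - 5)/((-6)² + 10) = -41/46. Q = -P = 41/46, R = 6 - (-6)·P = 15/23
Result: (-41/46)/(x + 6) + ((41/46)x + 15/23)/(x² + 10)


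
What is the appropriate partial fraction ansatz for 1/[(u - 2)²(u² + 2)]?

Repeated linear + quadratic: α/(u - 2) + β/(u - 2)² + (γu + δ)/(u² + 2)


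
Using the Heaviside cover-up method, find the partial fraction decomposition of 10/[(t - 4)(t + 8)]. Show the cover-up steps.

Cover (t - 4): set t=4, get P = 10/(4 + 8) = 5/6. Cover (t + 8): set t=-8, get Q = 10/(-8 - 4) = -5/6.
Result: (5/6)/(t - 4) - (5/6)/(t + 8)


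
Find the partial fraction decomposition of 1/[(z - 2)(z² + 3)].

Cover-up at z = 2: P = 1/(2² + 3) = 1/7. Then Q = -P = -1/7, R = -P·(0 + 2) = -2/7
Result: (1/7)/(z - 2) - ((1/7)z + 2/7)/(z² + 3)


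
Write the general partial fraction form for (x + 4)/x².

Repeated linear factor: A/x + B/x²


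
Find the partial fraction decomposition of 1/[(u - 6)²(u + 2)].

Cover-up at u=-2: γ = 1/(-2 - 6)² = 1/64. Cover-up at u=6: β = 1/(6 + 2) = 1/8. Comparing u² coeff: α = -γ = -1/64
Result: (-1/64)/(u - 6) + (1/8)/(u - 6)² + (1/64)/(u + 2)


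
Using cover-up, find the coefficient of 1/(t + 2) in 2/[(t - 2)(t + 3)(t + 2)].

Cover (t + 2), set t=-2: 2/[(-2 - 2)(-2 + 3)] = -1/2


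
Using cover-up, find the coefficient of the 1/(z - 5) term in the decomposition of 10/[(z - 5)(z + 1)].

Cover (z - 5), set z=5: 10/((z + 1) at z=5) = 10/(6) = 5/3


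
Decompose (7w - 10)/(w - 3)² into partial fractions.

(7w - 10) = A(w - 3) + B. At w = 3: B = 7·3 - 10 = 11. Coeff of w: A = 7
Result: 7/(w - 3) + 11/(w - 3)²


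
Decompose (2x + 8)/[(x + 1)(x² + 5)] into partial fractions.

At x=-1: A = (2·(-1) + 8)/((-1)² + 5) = 1. B = -A = -1, C = 2 - (-1)·A = 3
Result: 1/(x + 1) - (x - 3)/(x² + 5)


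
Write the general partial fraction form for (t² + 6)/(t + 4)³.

Repeated linear factor (power 3): α/(t + 4) + β/(t + 4)² + γ/(t + 4)³


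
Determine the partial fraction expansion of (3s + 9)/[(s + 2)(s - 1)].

At s=-2: P = (3·(-2) + 9)/(-2 - 1) = -1. At s=1: Q = (3·1 + 9)/(1 + 2) = 4
Result: -1/(s + 2) + 4/(s - 1)


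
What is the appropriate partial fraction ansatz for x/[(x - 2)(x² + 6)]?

Linear + irreducible quadratic: A/(x - 2) + (Bx + C)/(x² + 6)


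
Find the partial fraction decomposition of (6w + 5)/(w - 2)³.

(6w + 5) = α(w - 2)² + β(w - 2) + γ. At w = 2: γ = 6·2 + 5 = 17. Coefficients: α = 0, β = 6
Result: 6/(w - 2)² + 17/(w - 2)³


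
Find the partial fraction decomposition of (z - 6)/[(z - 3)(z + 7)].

At z=3: A = (1·3 - 6)/(3 + 7) = -3/10. At z=-7: B = (1·(-7) - 6)/(-7 - 3) = 13/10
Result: (-3/10)/(z - 3) + (13/10)/(z + 7)


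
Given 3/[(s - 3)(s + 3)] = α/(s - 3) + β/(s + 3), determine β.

Cover-up at s = -3: β = 3/(-3 - 3) = -3/6 = -1/2


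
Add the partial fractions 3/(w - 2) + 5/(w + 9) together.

Common denominator (w - 2)(w + 9). Numerator: 3(w + 9) + 5(w - 2) = (3w + 27) + (5w - 10) = 8w + 17
Result: (8w + 17)/[(w - 2)(w + 9)]


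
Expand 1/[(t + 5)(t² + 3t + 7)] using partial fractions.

Cover-up at t = -5: P = 1/((-5)² + 3·(-5) + 7) = 1/17. Then Q = -P = -1/17, R = -P·(3 - 5) = 2/17
Result: (1/17)/(t + 5) - ((1/17)t - 2/17)/(t² + 3t + 7)


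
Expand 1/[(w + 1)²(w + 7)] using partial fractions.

Cover-up at w=-7: γ = 1/(-7 + 1)² = 1/36. Cover-up at w=-1: β = 1/(-1 + 7) = 1/6. Comparing w² coeff: α = -γ = -1/36
Result: (-1/36)/(w + 1) + (1/6)/(w + 1)² + (1/36)/(w + 7)


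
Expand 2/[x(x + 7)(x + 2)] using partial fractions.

Using cover-up method: P = 1/7, Q = 2/35, R = -1/5
Result: (1/7)/x + (2/35)/(x + 7) - (1/5)/(x + 2)


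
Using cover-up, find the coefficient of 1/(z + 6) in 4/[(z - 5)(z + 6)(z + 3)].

Cover (z + 6), set z=-6: 4/[(-6 - 5)(-6 + 3)] = 4/33


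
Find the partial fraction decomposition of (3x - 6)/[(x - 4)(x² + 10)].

At x=4: α = (3·4 - 6)/(4² + 10) = 3/13. β = -α = -3/13, γ = 3 - 4·α = 27/13
Result: (3/13)/(x - 4) - ((3/13)x - 27/13)/(x² + 10)


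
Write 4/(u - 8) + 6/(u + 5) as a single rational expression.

Common denominator (u - 8)(u + 5). Numerator: 4(u + 5) + 6(u - 8) = (4u + 20) + (6u - 48) = 10u - 28
Result: (10u - 28)/[(u - 8)(u + 5)]


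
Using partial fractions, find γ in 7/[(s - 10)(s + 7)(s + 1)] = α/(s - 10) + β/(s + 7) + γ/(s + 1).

Cover-up at s = -1: γ = 7/[(-1 - 10)(-1 + 7)] = 7/[(-11)(6)] = -7/66


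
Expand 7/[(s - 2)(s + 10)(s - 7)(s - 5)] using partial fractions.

Using Heaviside cover-up: (7/180)/(s - 2) - (7/3060)/(s + 10) + (7/170)/(s - 7) - (7/90)/(s - 5)


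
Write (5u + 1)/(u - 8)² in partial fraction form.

(5u + 1) = A(u - 8) + B. At u = 8: B = 5·8 + 1 = 41. Coeff of u: A = 5
Result: 5/(u - 8) + 41/(u - 8)²


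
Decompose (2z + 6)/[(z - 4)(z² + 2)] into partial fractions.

At z=4: A = (2·4 + 6)/(4² + 2) = 7/9. B = -A = -7/9, C = 2 - 4·A = -10/9
Result: (7/9)/(z - 4) - ((7/9)z + 10/9)/(z² + 2)


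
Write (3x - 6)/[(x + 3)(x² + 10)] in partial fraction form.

At x=-3: α = (3·(-3) - 6)/((-3)² + 10) = -15/19. β = -α = 15/19, γ = 3 - (-3)·α = 12/19
Result: (-15/19)/(x + 3) + ((15/19)x + 12/19)/(x² + 10)


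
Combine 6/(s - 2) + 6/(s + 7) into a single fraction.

Common denominator (s - 2)(s + 7). Numerator: 6(s + 7) + 6(s - 2) = (6s + 42) + (6s - 12) = 12s + 30
Result: (12s + 30)/[(s - 2)(s + 7)]


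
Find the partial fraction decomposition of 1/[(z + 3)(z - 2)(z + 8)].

Using cover-up method: α = -1/25, β = 1/50, γ = 1/50
Result: (-1/25)/(z + 3) + (1/50)/(z - 2) + (1/50)/(z + 8)


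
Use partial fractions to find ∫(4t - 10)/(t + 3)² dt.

Decompose: P = 4, Q = 4·(-3) - 10 = -22, so (4t - 10)/(t + 3)² = 4/(t + 3) - 22/(t + 3)². Integrate: ∫ P/(t + 3) dt = 4 ln|(t + 3)|; ∫ Q/(t + 3)² dt = 22/(t + 3). Sum: 4 ln|(t + 3)| + 22/(t + 3) + C


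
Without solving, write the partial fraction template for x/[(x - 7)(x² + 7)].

Linear + irreducible quadratic: A/(x - 7) + (Bx + C)/(x² + 7)


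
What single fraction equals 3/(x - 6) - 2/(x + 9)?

Common denominator (x - 6)(x + 9). Numerator: 3(x + 9) - 2(x - 6) = (3x + 27) - (2x - 12) = x + 39
Result: (x + 39)/[(x - 6)(x + 9)]


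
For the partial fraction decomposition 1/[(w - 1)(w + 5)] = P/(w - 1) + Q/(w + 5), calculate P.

Cover-up at w = 1: P = 1/(1 + 5) = 1/6


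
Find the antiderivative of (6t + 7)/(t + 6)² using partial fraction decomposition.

Decompose: A = 6, B = 6·(-6) + 7 = -29, so (6t + 7)/(t + 6)² = 6/(t + 6) - 29/(t + 6)². Integrate: ∫ A/(t + 6) dt = 6 ln|(t + 6)|; ∫ B/(t + 6)² dt = 29/(t + 6). Sum: 6 ln|(t + 6)| + 29/(t + 6) + C


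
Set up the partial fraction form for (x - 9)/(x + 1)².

Repeated linear factor: α/(x + 1) + β/(x + 1)²


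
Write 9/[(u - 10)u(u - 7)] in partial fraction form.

Using cover-up method: A = 3/10, B = 9/70, C = -3/7
Result: (3/10)/(u - 10) + (9/70)/u - (3/7)/(u - 7)


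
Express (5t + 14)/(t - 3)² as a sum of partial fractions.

(5t + 14) = A(t - 3) + B. At t = 3: B = 5·3 + 14 = 29. Coeff of t: A = 5
Result: 5/(t - 3) + 29/(t - 3)²


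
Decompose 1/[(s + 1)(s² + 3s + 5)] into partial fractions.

Cover-up at s = -1: P = 1/((-1)² + 3·(-1) + 5) = 1/3. Then Q = -P = -1/3, R = -P·(3 - 1) = -2/3
Result: (1/3)/(s + 1) - ((1/3)s + 2/3)/(s² + 3s + 5)


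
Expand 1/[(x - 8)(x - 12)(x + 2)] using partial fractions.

Using cover-up method: A = -1/40, B = 1/56, C = 1/140
Result: (-1/40)/(x - 8) + (1/56)/(x - 12) + (1/140)/(x + 2)


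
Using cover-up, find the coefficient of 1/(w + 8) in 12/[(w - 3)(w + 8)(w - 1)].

Cover (w + 8), set w=-8: 12/[(-8 - 3)(-8 - 1)] = 4/33


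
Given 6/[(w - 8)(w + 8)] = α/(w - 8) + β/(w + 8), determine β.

Cover-up at w = -8: β = 6/(-8 - 8) = -6/16 = -3/8


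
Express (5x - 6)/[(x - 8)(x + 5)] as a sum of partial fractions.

At x=8: P = (5·8 - 6)/(8 + 5) = 34/13. At x=-5: Q = (5·(-5) - 6)/(-5 - 8) = 31/13
Result: (34/13)/(x - 8) + (31/13)/(x + 5)


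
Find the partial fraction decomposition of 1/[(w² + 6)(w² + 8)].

Coefficient matching gives α = γ = 0, β = 1/(8-6) = 1/2, δ = -β = -1/2
Result: (1/2)/(w² + 6) - (1/2)/(w² + 8)


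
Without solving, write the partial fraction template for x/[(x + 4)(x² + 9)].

Linear + irreducible quadratic: A/(x + 4) + (Bx + C)/(x² + 9)


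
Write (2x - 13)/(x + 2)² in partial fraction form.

(2x - 13) = α(x + 2) + β. At x = -2: β = 2·(-2) - 13 = -17. Coeff of x: α = 2
Result: 2/(x + 2) - 17/(x + 2)²


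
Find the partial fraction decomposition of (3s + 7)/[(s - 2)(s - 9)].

At s=2: A = (3·2 + 7)/(2 - 9) = -13/7. At s=9: B = (3·9 + 7)/(9 - 2) = 34/7
Result: (-13/7)/(s - 2) + (34/7)/(s - 9)


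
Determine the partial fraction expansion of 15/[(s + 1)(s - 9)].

15/(s + 1)(s - 9) = A/(s + 1) + B/(s - 9). A = 15/(-1 - 9) = -3/2, B = 15/(9 + 1) = 3/2
Result: (-3/2)/(s + 1) + (3/2)/(s - 9)


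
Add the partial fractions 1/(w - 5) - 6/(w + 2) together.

Common denominator (w - 5)(w + 2). Numerator: 1(w + 2) - 6(w - 5) = (w + 2) - (6w - 30) = -5w + 32
Result: (-5w + 32)/[(w - 5)(w + 2)]


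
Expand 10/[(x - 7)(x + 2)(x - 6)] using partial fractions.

Using cover-up method: α = 10/9, β = 5/36, γ = -5/4
Result: (10/9)/(x - 7) + (5/36)/(x + 2) - (5/4)/(x - 6)


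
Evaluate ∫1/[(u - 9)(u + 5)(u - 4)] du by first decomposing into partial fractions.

Cover-up: P = 1/70, Q = 1/126, R = -1/45. Decomposition: (1/70)/(u - 9) + (1/126)/(u + 5) - (1/45)/(u - 4). Integrate each term: (1/70) ln|(u - 9)| + (1/126) ln|(u + 5)| - (1/45) ln|(u - 4)| + C


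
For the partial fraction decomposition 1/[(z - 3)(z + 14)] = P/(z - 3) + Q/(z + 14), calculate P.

Cover-up at z = 3: P = 1/(3 + 14) = 1/17


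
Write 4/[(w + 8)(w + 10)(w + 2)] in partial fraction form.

Using cover-up method: α = -1/3, β = 1/4, γ = 1/12
Result: (-1/3)/(w + 8) + (1/4)/(w + 10) + (1/12)/(w + 2)


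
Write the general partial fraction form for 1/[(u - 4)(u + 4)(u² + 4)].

Two linear + quadratic: P/(u - 4) + Q/(u + 4) + (Ru + S)/(u² + 4)


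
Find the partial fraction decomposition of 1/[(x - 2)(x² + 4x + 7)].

Cover-up at x = 2: A = 1/(2² + 4·2 + 7) = 1/19. Then B = -A = -1/19, C = -A·(4 + 2) = -6/19
Result: (1/19)/(x - 2) - ((1/19)x + 6/19)/(x² + 4x + 7)


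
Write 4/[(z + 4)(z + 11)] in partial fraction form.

4/(z + 4)(z + 11) = A/(z + 4) + B/(z + 11). A = 4/(-4 + 11) = 4/7, B = 4/(-11 + 4) = -4/7
Result: (4/7)/(z + 4) - (4/7)/(z + 11)


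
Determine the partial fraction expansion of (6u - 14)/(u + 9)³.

(6u - 14) = α(u + 9)² + β(u + 9) + γ. At u = -9: γ = 6·(-9) - 14 = -68. Coefficients: α = 0, β = 6
Result: 6/(u + 9)² - 68/(u + 9)³


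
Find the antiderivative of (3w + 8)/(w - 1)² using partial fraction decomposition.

Decompose: α = 3, β = 3·1 + 8 = 11, so (3w + 8)/(w - 1)² = 3/(w - 1) + 11/(w - 1)². Integrate: ∫ α/(w - 1) dw = 3 ln|(w - 1)|; ∫ β/(w - 1)² dw = -11/(w - 1). Sum: 3 ln|(w - 1)| - 11/(w - 1) + C


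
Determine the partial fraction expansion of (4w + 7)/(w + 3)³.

(4w + 7) = A(w + 3)² + B(w + 3) + C. At w = -3: C = 4·(-3) + 7 = -5. Coefficients: A = 0, B = 4
Result: 4/(w + 3)² - 5/(w + 3)³


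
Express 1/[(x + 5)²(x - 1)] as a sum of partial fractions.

Cover-up at x=1: C = 1/(1 + 5)² = 1/36. Cover-up at x=-5: B = 1/(-5 - 1) = -1/6. Comparing x² coeff: A = -C = -1/36
Result: (-1/36)/(x + 5) - (1/6)/(x + 5)² + (1/36)/(x - 1)


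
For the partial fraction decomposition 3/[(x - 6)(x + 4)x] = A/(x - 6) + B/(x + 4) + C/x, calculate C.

Cover-up at x = 0: C = 3/[(0 - 6)(0 + 4)] = 3/[(-6)(4)] = -3/24 = -1/8


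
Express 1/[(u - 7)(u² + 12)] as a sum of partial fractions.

Cover-up at u = 7: A = 1/(7² + 12) = 1/61. Then B = -A = -1/61, C = -A·(0 + 7) = -7/61
Result: (1/61)/(u - 7) - ((1/61)u + 7/61)/(u² + 12)


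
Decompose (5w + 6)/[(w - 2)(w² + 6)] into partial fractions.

At w=2: P = (5·2 + 6)/(2² + 6) = 8/5. Q = -P = -8/5, R = 5 - 2·P = 9/5
Result: (8/5)/(w - 2) - ((8/5)w - 9/5)/(w² + 6)


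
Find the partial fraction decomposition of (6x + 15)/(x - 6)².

(6x + 15) = A(x - 6) + B. At x = 6: B = 6·6 + 15 = 51. Coeff of x: A = 6
Result: 6/(x - 6) + 51/(x - 6)²


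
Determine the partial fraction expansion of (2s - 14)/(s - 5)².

(2s - 14) = α(s - 5) + β. At s = 5: β = 2·5 - 14 = -4. Coeff of s: α = 2
Result: 2/(s - 5) - 4/(s - 5)²


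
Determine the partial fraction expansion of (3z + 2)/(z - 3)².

(3z + 2) = A(z - 3) + B. At z = 3: B = 3·3 + 2 = 11. Coeff of z: A = 3
Result: 3/(z - 3) + 11/(z - 3)²


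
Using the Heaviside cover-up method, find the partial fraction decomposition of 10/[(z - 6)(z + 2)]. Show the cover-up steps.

Cover (z - 6): set z=6, get A = 10/(6 + 2) = 5/4. Cover (z + 2): set z=-2, get B = 10/(-2 - 6) = -5/4.
Result: (5/4)/(z - 6) - (5/4)/(z + 2)


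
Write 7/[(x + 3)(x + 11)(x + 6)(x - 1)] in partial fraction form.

Using Heaviside cover-up: (-7/96)/(x + 3) - (7/480)/(x + 11) + (1/15)/(x + 6) + (1/48)/(x - 1)


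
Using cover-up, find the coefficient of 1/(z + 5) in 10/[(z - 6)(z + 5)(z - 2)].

Cover (z + 5), set z=-5: 10/[(-5 - 6)(-5 - 2)] = 10/77


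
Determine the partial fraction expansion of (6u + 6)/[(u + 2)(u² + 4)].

At u=-2: α = (6·(-2) + 6)/((-2)² + 4) = -3/4. β = -α = 3/4, γ = 6 - (-2)·α = 9/2
Result: (-3/4)/(u + 2) + ((3/4)u + 9/2)/(u² + 4)


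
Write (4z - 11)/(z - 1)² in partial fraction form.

(4z - 11) = α(z - 1) + β. At z = 1: β = 4·1 - 11 = -7. Coeff of z: α = 4
Result: 4/(z - 1) - 7/(z - 1)²


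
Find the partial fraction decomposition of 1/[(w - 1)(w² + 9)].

Cover-up at w = 1: A = 1/(1² + 9) = 1/10. Then B = -A = -1/10, C = -A·(0 + 1) = -1/10
Result: (1/10)/(w - 1) - ((1/10)w + 1/10)/(w² + 9)


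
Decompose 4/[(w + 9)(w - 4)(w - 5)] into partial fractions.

Using cover-up method: A = 2/91, B = -4/13, C = 2/7
Result: (2/91)/(w + 9) - (4/13)/(w - 4) + (2/7)/(w - 5)


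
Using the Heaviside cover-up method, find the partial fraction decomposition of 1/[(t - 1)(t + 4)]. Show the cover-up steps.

Cover (t - 1): set t=1, get α = 1/(1 + 4) = 1/5. Cover (t + 4): set t=-4, get β = 1/(-4 - 1) = -1/5.
Result: (1/5)/(t - 1) - (1/5)/(t + 4)


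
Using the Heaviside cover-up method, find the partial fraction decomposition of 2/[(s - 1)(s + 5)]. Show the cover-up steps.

Cover (s - 1): set s=1, get P = 2/(1 + 5) = 1/3. Cover (s + 5): set s=-5, get Q = 2/(-5 - 1) = -1/3.
Result: (1/3)/(s - 1) - (1/3)/(s + 5)


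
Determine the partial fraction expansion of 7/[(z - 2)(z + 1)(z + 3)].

Using cover-up method: α = 7/15, β = -7/6, γ = 7/10
Result: (7/15)/(z - 2) - (7/6)/(z + 1) + (7/10)/(z + 3)


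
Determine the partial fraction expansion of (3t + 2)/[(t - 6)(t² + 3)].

At t=6: A = (3·6 + 2)/(6² + 3) = 20/39. B = -A = -20/39, C = 3 - 6·A = -1/13
Result: (20/39)/(t - 6) - ((20/39)t + 1/13)/(t² + 3)


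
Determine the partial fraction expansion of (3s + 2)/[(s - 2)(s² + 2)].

At s=2: α = (3·2 + 2)/(2² + 2) = 4/3. β = -α = -4/3, γ = 3 - 2·α = 1/3
Result: (4/3)/(s - 2) - ((4/3)s - 1/3)/(s² + 2)


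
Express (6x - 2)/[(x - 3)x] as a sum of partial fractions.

At x=3: α = (6·3 - 2)/(3 - 0) = 16/3. At x=0: β = (6·0 - 2)/(0 - 3) = 2/3
Result: (16/3)/(x - 3) + (2/3)/x


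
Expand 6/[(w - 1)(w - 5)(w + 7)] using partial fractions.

Using cover-up method: P = -3/16, Q = 1/8, R = 1/16
Result: (-3/16)/(w - 1) + (1/8)/(w - 5) + (1/16)/(w + 7)


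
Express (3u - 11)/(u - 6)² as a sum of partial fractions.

(3u - 11) = α(u - 6) + β. At u = 6: β = 3·6 - 11 = 7. Coeff of u: α = 3
Result: 3/(u - 6) + 7/(u - 6)²


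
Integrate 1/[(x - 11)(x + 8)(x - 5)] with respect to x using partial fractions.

Cover-up: A = 1/114, B = 1/247, C = -1/78. Decomposition: (1/114)/(x - 11) + (1/247)/(x + 8) - (1/78)/(x - 5). Integrate each term: (1/114) ln|(x - 11)| + (1/247) ln|(x + 8)| - (1/78) ln|(x - 5)| + C


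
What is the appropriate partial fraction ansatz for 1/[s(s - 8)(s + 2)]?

Three distinct linear factors: α/s + β/(s - 8) + γ/(s + 2)


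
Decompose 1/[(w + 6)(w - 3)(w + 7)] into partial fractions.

Using cover-up method: P = -1/9, Q = 1/90, R = 1/10
Result: (-1/9)/(w + 6) + (1/90)/(w - 3) + (1/10)/(w + 7)


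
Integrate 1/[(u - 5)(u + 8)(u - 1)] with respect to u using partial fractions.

Cover-up: α = 1/52, β = 1/117, γ = -1/36. Decomposition: (1/52)/(u - 5) + (1/117)/(u + 8) - (1/36)/(u - 1). Integrate each term: (1/52) ln|(u - 5)| + (1/117) ln|(u + 8)| - (1/36) ln|(u - 1)| + C


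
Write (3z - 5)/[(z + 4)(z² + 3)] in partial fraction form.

At z=-4: α = (3·(-4) - 5)/((-4)² + 3) = -17/19. β = -α = 17/19, γ = 3 - (-4)·α = -11/19
Result: (-17/19)/(z + 4) + ((17/19)z - 11/19)/(z² + 3)


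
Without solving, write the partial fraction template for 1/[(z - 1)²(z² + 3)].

Repeated linear + quadratic: P/(z - 1) + Q/(z - 1)² + (Rz + S)/(z² + 3)


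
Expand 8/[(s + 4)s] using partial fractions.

8/(s + 4)s = P/(s + 4) + Q/s. P = 8/(-4 - 0) = -2, Q = 8/(0 + 4) = 2
Result: -2/(s + 4) + 2/s


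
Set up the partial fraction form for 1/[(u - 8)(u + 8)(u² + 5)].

Two linear + quadratic: P/(u - 8) + Q/(u + 8) + (Ru + S)/(u² + 5)


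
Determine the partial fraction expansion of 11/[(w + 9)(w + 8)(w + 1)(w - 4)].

Using Heaviside cover-up: (-11/104)/(w + 9) + (11/84)/(w + 8) - (11/280)/(w + 1) + (11/780)/(w - 4)


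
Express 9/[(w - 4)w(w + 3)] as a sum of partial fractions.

Using cover-up method: A = 9/28, B = -3/4, C = 3/7
Result: (9/28)/(w - 4) - (3/4)/w + (3/7)/(w + 3)


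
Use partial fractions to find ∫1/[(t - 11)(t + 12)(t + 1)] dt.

Cover-up: A = 1/276, B = 1/253, C = -1/132. Decomposition: (1/276)/(t - 11) + (1/253)/(t + 12) - (1/132)/(t + 1). Integrate each term: (1/276) ln|(t - 11)| + (1/253) ln|(t + 12)| - (1/132) ln|(t + 1)| + C


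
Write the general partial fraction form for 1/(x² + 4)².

Repeated quadratic factor: (αx + β)/(x² + 4) + (γx + δ)/(x² + 4)²


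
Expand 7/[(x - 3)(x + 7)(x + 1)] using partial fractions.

Using cover-up method: A = 7/40, B = 7/60, C = -7/24
Result: (7/40)/(x - 3) + (7/60)/(x + 7) - (7/24)/(x + 1)


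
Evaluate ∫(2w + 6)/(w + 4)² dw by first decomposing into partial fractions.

Decompose: A = 2, B = 2·(-4) + 6 = -2, so (2w + 6)/(w + 4)² = 2/(w + 4) - 2/(w + 4)². Integrate: ∫ A/(w + 4) dw = 2 ln|(w + 4)|; ∫ B/(w + 4)² dw = 2/(w + 4). Sum: 2 ln|(w + 4)| + 2/(w + 4) + C


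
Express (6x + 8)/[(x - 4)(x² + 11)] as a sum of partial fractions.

At x=4: P = (6·4 + 8)/(4² + 11) = 32/27. Q = -P = -32/27, R = 6 - 4·P = 34/27
Result: (32/27)/(x - 4) - ((32/27)x - 34/27)/(x² + 11)


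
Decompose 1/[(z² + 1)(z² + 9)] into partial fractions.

Coefficient matching gives P = R = 0, Q = 1/(9-1) = 1/8, S = -Q = -1/8
Result: (1/8)/(z² + 1) - (1/8)/(z² + 9)


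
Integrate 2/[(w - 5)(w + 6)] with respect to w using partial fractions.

Decompose: 2/[(w - 5)(w + 6)] = (2/11)/(w - 5) - (2/11)/(w + 6). Integrate each term: (2/11) ln|(w - 5)| - (2/11) ln|(w + 6)| + C


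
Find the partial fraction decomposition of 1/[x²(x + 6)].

Cover-up at x=-6: γ = 1/(-6 - 0)² = 1/36. Cover-up at x=0: β = 1/(0 + 6) = 1/6. Comparing x² coeff: α = -γ = -1/36
Result: (-1/36)/x + (1/6)/x² + (1/36)/(x + 6)


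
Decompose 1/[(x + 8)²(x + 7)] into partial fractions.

Cover-up at x=-7: γ = 1/(-7 + 8)² = 1. Cover-up at x=-8: β = 1/(-8 + 7) = -1. Comparing x² coeff: α = -γ = -1
Result: -1/(x + 8) - 1/(x + 8)² + 1/(x + 7)


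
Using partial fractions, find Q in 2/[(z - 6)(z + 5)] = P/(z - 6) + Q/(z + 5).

Cover-up at z = -5: Q = 2/(-5 - 6) = -2/11


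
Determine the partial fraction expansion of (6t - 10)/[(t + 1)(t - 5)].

At t=-1: α = (6·(-1) - 10)/(-1 - 5) = 8/3. At t=5: β = (6·5 - 10)/(5 + 1) = 10/3
Result: (8/3)/(t + 1) + (10/3)/(t - 5)


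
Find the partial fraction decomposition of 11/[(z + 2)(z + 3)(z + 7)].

Using cover-up method: α = 11/5, β = -11/4, γ = 11/20
Result: (11/5)/(z + 2) - (11/4)/(z + 3) + (11/20)/(z + 7)


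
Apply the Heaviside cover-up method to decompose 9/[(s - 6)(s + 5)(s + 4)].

Cover (s - 6), s=6: P = 9/[(6 + 5)(6 + 4)] = 9/110. Cover (s + 5), s=-5: Q = 9/[(-5 - 6)(-5 + 4)] = 9/11. Cover (s + 4), s=-4: R = 9/[(-4 - 6)(-4 + 5)] = -9/10.
Result: (9/110)/(s - 6) + (9/11)/(s + 5) - (9/10)/(s + 4)


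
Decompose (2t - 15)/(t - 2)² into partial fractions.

(2t - 15) = A(t - 2) + B. At t = 2: B = 2·2 - 15 = -11. Coeff of t: A = 2
Result: 2/(t - 2) - 11/(t - 2)²


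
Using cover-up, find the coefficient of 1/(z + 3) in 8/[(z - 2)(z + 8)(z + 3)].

Cover (z + 3), set z=-3: 8/[(-3 - 2)(-3 + 8)] = -8/25


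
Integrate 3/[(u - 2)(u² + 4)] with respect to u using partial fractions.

Cover-up at u=2: α = 3/(2²+4) = 3/8. Coeff matching: β = -3/8, γ = -3/4. Decomposition: (3/8)/(u - 2) - ((3/8)u + 3/4)/(u² + 4). Integrate: linear → ln, quadratic → (1/2)ln + arctan: (3/8) ln|(u - 2)| - (3/16) ln(u² + 4) - (3/8) arctan(u/2) + C


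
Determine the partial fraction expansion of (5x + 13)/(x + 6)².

(5x + 13) = P(x + 6) + Q. At x = -6: Q = 5·(-6) + 13 = -17. Coeff of x: P = 5
Result: 5/(x + 6) - 17/(x + 6)²


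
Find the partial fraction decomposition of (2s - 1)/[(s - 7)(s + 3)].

At s=7: α = (2·7 - 1)/(7 + 3) = 13/10. At s=-3: β = (2·(-3) - 1)/(-3 - 7) = 7/10
Result: (13/10)/(s - 7) + (7/10)/(s + 3)


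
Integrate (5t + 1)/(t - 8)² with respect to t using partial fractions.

Decompose: P = 5, Q = 5·8 + 1 = 41, so (5t + 1)/(t - 8)² = 5/(t - 8) + 41/(t - 8)². Integrate: ∫ P/(t - 8) dt = 5 ln|(t - 8)|; ∫ Q/(t - 8)² dt = -41/(t - 8). Sum: 5 ln|(t - 8)| - 41/(t - 8) + C


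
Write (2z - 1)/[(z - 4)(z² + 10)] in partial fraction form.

At z=4: P = (2·4 - 1)/(4² + 10) = 7/26. Q = -P = -7/26, R = 2 - 4·P = 12/13
Result: (7/26)/(z - 4) - ((7/26)z - 12/13)/(z² + 10)


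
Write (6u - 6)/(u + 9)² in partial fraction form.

(6u - 6) = A(u + 9) + B. At u = -9: B = 6·(-9) - 6 = -60. Coeff of u: A = 6
Result: 6/(u + 9) - 60/(u + 9)²


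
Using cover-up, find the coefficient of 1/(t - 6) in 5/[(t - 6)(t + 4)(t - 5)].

Cover (t - 6), set t=6: 5/[(6 + 4)(6 - 5)] = 1/2


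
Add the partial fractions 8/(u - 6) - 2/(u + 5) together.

Common denominator (u - 6)(u + 5). Numerator: 8(u + 5) - 2(u - 6) = (8u + 40) - (2u - 12) = 6u + 52
Result: (6u + 52)/[(u - 6)(u + 5)]


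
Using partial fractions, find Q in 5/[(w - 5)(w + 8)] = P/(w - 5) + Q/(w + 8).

Cover-up at w = -8: Q = 5/(-8 - 5) = -5/13


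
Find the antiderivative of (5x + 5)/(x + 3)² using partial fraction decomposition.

Decompose: α = 5, β = 5·(-3) + 5 = -10, so (5x + 5)/(x + 3)² = 5/(x + 3) - 10/(x + 3)². Integrate: ∫ α/(x + 3) dx = 5 ln|(x + 3)|; ∫ β/(x + 3)² dx = 10/(x + 3). Sum: 5 ln|(x + 3)| + 10/(x + 3) + C


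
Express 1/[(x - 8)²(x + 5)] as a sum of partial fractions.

Cover-up at x=-5: γ = 1/(-5 - 8)² = 1/169. Cover-up at x=8: β = 1/(8 + 5) = 1/13. Comparing x² coeff: α = -γ = -1/169
Result: (-1/169)/(x - 8) + (1/13)/(x - 8)² + (1/169)/(x + 5)


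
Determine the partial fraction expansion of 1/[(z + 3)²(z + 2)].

Cover-up at z=-2: γ = 1/(-2 + 3)² = 1. Cover-up at z=-3: β = 1/(-3 + 2) = -1. Comparing z² coeff: α = -γ = -1
Result: -1/(z + 3) - 1/(z + 3)² + 1/(z + 2)


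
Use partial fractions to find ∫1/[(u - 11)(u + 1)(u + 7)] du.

Cover-up: α = 1/216, β = -1/72, γ = 1/108. Decomposition: (1/216)/(u - 11) - (1/72)/(u + 1) + (1/108)/(u + 7). Integrate each term: (1/216) ln|(u - 11)| - (1/72) ln|(u + 1)| + (1/108) ln|(u + 7)| + C


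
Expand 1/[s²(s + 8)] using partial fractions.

Cover-up at s=-8: C = 1/(-8 - 0)² = 1/64. Cover-up at s=0: B = 1/(0 + 8) = 1/8. Comparing s² coeff: A = -C = -1/64
Result: (-1/64)/s + (1/8)/s² + (1/64)/(s + 8)


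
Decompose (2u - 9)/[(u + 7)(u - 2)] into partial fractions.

At u=-7: P = (2·(-7) - 9)/(-7 - 2) = 23/9. At u=2: Q = (2·2 - 9)/(2 + 7) = -5/9
Result: (23/9)/(u + 7) - (5/9)/(u - 2)


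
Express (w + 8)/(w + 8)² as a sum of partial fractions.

(w + 8) = P(w + 8) + Q. At w = -8: Q = 1·(-8) + 8 = 0. Coeff of w: P = 1
Result: 1/(w + 8)


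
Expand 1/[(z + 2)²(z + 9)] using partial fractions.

Cover-up at z=-9: C = 1/(-9 + 2)² = 1/49. Cover-up at z=-2: B = 1/(-2 + 9) = 1/7. Comparing z² coeff: A = -C = -1/49
Result: (-1/49)/(z + 2) + (1/7)/(z + 2)² + (1/49)/(z + 9)


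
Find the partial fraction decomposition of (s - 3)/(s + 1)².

(s - 3) = A(s + 1) + B. At s = -1: B = 1·(-1) - 3 = -4. Coeff of s: A = 1
Result: 1/(s + 1) - 4/(s + 1)²


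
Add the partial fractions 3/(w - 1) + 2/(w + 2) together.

Common denominator (w - 1)(w + 2). Numerator: 3(w + 2) + 2(w - 1) = (3w + 6) + (2w - 2) = 5w + 4
Result: (5w + 4)/[(w - 1)(w + 2)]


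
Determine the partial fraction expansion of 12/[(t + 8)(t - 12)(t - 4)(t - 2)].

Using Heaviside cover-up: (-1/200)/(t + 8) + (3/400)/(t - 12) - (1/16)/(t - 4) + (3/50)/(t - 2)


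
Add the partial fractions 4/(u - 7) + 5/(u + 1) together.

Common denominator (u - 7)(u + 1). Numerator: 4(u + 1) + 5(u - 7) = (4u + 4) + (5u - 35) = 9u - 31
Result: (9u - 31)/[(u - 7)(u + 1)]


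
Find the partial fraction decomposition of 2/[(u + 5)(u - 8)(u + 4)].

Using cover-up method: α = 2/13, β = 1/78, γ = -1/6
Result: (2/13)/(u + 5) + (1/78)/(u - 8) - (1/6)/(u + 4)


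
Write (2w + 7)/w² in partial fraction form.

(2w + 7) = Pw + Q. At w = 0: Q = 2·0 + 7 = 7. Coeff of w: P = 2
Result: 2/w + 7/w²


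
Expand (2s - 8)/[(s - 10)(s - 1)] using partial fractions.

At s=10: α = (2·10 - 8)/(10 - 1) = 4/3. At s=1: β = (2·1 - 8)/(1 - 10) = 2/3
Result: (4/3)/(s - 10) + (2/3)/(s - 1)


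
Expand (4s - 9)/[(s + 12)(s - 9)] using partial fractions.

At s=-12: A = (4·(-12) - 9)/(-12 - 9) = 19/7. At s=9: B = (4·9 - 9)/(9 + 12) = 9/7
Result: (19/7)/(s + 12) + (9/7)/(s - 9)


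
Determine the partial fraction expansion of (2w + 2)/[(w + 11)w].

At w=-11: α = (2·(-11) + 2)/(-11 - 0) = 20/11. At w=0: β = (2·0 + 2)/(0 + 11) = 2/11
Result: (20/11)/(w + 11) + (2/11)/w


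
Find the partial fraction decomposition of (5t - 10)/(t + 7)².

(5t - 10) = α(t + 7) + β. At t = -7: β = 5·(-7) - 10 = -45. Coeff of t: α = 5
Result: 5/(t + 7) - 45/(t + 7)²


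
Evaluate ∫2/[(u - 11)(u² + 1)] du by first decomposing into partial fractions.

Cover-up at u=11: α = 2/(11²+1) = 1/61. Coeff matching: β = -1/61, γ = -11/61. Decomposition: (1/61)/(u - 11) - ((1/61)u + 11/61)/(u² + 1). Integrate: linear → ln, quadratic → (1/2)ln + arctan: (1/61) ln|(u - 11)| - (1/122) ln(u² + 1) - (11/61) arctan(u) + C


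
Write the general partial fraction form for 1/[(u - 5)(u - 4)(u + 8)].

Three distinct linear factors: P/(u - 5) + Q/(u - 4) + R/(u + 8)


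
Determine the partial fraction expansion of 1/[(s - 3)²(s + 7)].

Cover-up at s=-7: R = 1/(-7 - 3)² = 1/100. Cover-up at s=3: Q = 1/(3 + 7) = 1/10. Comparing s² coeff: P = -R = -1/100
Result: (-1/100)/(s - 3) + (1/10)/(s - 3)² + (1/100)/(s + 7)


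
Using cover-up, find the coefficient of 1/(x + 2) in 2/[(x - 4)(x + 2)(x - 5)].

Cover (x + 2), set x=-2: 2/[(-2 - 4)(-2 - 5)] = 1/21


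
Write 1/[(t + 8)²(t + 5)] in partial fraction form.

Cover-up at t=-5: C = 1/(-5 + 8)² = 1/9. Cover-up at t=-8: B = 1/(-8 + 5) = -1/3. Comparing t² coeff: A = -C = -1/9
Result: (-1/9)/(t + 8) - (1/3)/(t + 8)² + (1/9)/(t + 5)


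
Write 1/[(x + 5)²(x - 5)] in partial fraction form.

Cover-up at x=5: R = 1/(5 + 5)² = 1/100. Cover-up at x=-5: Q = 1/(-5 - 5) = -1/10. Comparing x² coeff: P = -R = -1/100
Result: (-1/100)/(x + 5) - (1/10)/(x + 5)² + (1/100)/(x - 5)


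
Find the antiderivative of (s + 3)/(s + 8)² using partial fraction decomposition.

Decompose: α = 1, β = 1·(-8) + 3 = -5, so (s + 3)/(s + 8)² = 1/(s + 8) - 5/(s + 8)². Integrate: ∫ α/(s + 8) ds = ln|(s + 8)|; ∫ β/(s + 8)² ds = 5/(s + 8). Sum: ln|(s + 8)| + 5/(s + 8) + C


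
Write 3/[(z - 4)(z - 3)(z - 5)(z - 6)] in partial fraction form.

Using Heaviside cover-up: (3/2)/(z - 4) - (1/2)/(z - 3) - (3/2)/(z - 5) + (1/2)/(z - 6)


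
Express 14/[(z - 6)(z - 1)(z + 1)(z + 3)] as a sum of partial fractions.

Using Heaviside cover-up: (2/45)/(z - 6) - (7/20)/(z - 1) + (1/2)/(z + 1) - (7/36)/(z + 3)


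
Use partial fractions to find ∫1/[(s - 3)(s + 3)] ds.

Decompose: 1/[(s - 3)(s + 3)] = (1/6)/(s - 3) - (1/6)/(s + 3). Integrate each term: (1/6) ln|(s - 3)| - (1/6) ln|(s + 3)| + C


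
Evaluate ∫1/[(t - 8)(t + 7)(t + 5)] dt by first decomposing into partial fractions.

Cover-up: A = 1/195, B = 1/30, C = -1/26. Decomposition: (1/195)/(t - 8) + (1/30)/(t + 7) - (1/26)/(t + 5). Integrate each term: (1/195) ln|(t - 8)| + (1/30) ln|(t + 7)| - (1/26) ln|(t + 5)| + C


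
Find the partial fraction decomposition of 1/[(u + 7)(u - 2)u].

Using cover-up method: α = 1/63, β = 1/18, γ = -1/14
Result: (1/63)/(u + 7) + (1/18)/(u - 2) - (1/14)/u


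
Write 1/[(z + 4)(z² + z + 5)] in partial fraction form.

Cover-up at z = -4: P = 1/((-4)² + 1·(-4) + 5) = 1/17. Then Q = -P = -1/17, R = -P·(1 - 4) = 3/17
Result: (1/17)/(z + 4) - ((1/17)z - 3/17)/(z² + z + 5)


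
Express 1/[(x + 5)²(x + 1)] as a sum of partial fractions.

Cover-up at x=-1: R = 1/(-1 + 5)² = 1/16. Cover-up at x=-5: Q = 1/(-5 + 1) = -1/4. Comparing x² coeff: P = -R = -1/16
Result: (-1/16)/(x + 5) - (1/4)/(x + 5)² + (1/16)/(x + 1)
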